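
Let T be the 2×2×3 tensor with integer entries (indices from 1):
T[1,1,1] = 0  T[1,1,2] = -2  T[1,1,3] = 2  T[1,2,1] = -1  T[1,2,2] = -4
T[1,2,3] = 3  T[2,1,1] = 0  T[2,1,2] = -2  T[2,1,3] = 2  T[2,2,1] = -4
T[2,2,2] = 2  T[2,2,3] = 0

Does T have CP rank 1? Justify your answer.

No

The mode-3 unfolding of T (rows indexed by k, columns by (i,j) = (1,1), (1,2), (2,1), (2,2)) is [[0, -1, 0, -4], [-2, -4, -2, 2], [2, 3, 2, 0]].
There the 3×3 minor on rows k ∈ {1, 2, 3}, columns (i,j) ∈ {(1,1), (1,2), (2,2)} is det [[0, -1, -4], [-2, -4, 2], [2, 3, 0]] = -12 ≠ 0, so this unfolding has rank ≥ 3; CP rank is at least every unfolding rank, so rank(T) ≥ 3.
In particular rank(T) ≥ 3 > 1, so T is not rank-1.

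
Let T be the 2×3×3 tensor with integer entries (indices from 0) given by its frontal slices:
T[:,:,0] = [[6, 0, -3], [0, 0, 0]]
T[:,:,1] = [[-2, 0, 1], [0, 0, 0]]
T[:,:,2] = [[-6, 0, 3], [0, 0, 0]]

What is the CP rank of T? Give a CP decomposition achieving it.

Lower bound: T ≠ 0 (e.g. T[0,0,0] = 6), so rank(T) ≥ 1.
Upper bound: if T = a ⊗ b ⊗ c then every fibre of T is a multiple of the corresponding factor, so read the factors off the fibres through the nonzero entry T[0,0,0] = 6.
The mode-1 fibre T[:,0,0] = [6, 0] gives a = (1, 0) (primitive direction); the mode-2 fibre T[0,:,0] = [6, 0, -3] gives b = (2, 0, -1); then c[k] = T[0,0,k] / (a[0]·b[0]) = [6, -2, -6] / 2 = (3, -1, -3).
Expanding (1, 0) ⊗ (2, 0, -1) ⊗ (3, -1, -3) reproduces all 18 entries of T, so T = (1, 0) ⊗ (2, 0, -1) ⊗ (3, -1, -3) and rank(T) ≤ 1.
These bounds meet, so rank(T) = 1.
Check entry T[1,1,1] = 0: (0)·(0)·(-1) = 0.

rank(T) = 1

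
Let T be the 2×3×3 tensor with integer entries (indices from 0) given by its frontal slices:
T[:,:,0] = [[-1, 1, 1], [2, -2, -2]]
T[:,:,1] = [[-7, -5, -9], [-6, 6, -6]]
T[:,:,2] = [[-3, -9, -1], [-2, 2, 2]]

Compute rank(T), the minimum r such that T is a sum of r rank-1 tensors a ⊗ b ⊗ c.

Lower bound: in the mode-3 unfolding of T (rows indexed by k, columns by (i,j)) the 3×3 minor on rows k ∈ {0, 1, 2}, columns (i,j) ∈ {(0,0), (0,1), (0,2)} is det [[-1, 1, 1], [-7, -5, -9], [-3, -9, -1]] = 144 ≠ 0, so that unfolding has rank ≥ 3 and hence rank(T) ≥ 3 (CP rank is at least every unfolding rank, though it can be larger).
Upper bound: T is a sum of 3 rank-1 terms, T = [1, -2] ⊗ [1, -1, -1] ⊗ [-1, 1, 1] + [1, 0] ⊗ [1, 2, 0] ⊗ [0, -4, -4] + [1, 1] ⊗ [1, -1, 2] ⊗ [0, -4, 0] (one valid choice — decompositions are not unique — normalised so each a, b is primitive with positive first nonzero entry; check it by expanding all entries), so rank(T) ≤ 3.
These bounds meet, so rank(T) = 3.

3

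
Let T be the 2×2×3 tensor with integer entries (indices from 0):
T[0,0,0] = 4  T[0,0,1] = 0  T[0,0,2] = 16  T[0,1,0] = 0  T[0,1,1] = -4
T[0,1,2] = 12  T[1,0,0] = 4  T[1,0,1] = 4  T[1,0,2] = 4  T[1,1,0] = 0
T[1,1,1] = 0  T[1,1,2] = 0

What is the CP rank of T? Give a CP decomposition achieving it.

Lower bound: the mode-2 unfolding of T (rows indexed by j, columns by (i,k) = (0,0), (0,1), (0,2), (1,0), (1,1), (1,2)) is [[4, 0, 16, 4, 4, 4], [0, -4, 12, 0, 0, 0]].
There the 2×2 minor on rows j ∈ {0, 1}, columns (i,k) ∈ {(0,0), (0,1)} is det [[4, 0], [0, -4]] = -16 ≠ 0, so this unfolding has rank ≥ 2; CP rank is at least every unfolding rank, so rank(T) ≥ 2. (This is only a lower bound: in general the CP rank may exceed every unfolding rank, so we still need to exhibit 2 rank-1 terms summing to T.)
Upper bound — finding two terms. Write S_k = T[:,:,k] for the frontal slices: S₀ = [[4, 0], [4, 0]], S₁ = [[0, -4], [4, 0]], S₂ = [[16, 12], [4, 0]].
If T = a₁ ⊗ b₁ ⊗ c₁ + a₂ ⊗ b₂ ⊗ c₂ then each S_k = c₁[k]·a₁b₁ᵀ + c₂[k]·a₂b₂ᵀ. S₀ and S₁ are linearly independent, so a₁b₁ᵀ and a₂b₂ᵀ must span the same plane of matrices: they are the rank-1 matrices of the form x·S₀ + y·S₁.
det(x·S₀ + y·S₁) is 16·xy + 16·y² = 16·(y)(x + y), vanishing at (x:y) = (1:0) and (1:-1).
M₁ = S₀ = [[4, 0], [4, 0]] = 4·[1, 1][1, 0]ᵀ and M₂ = S₀ − S₁ = [[4, 4], [0, 0]] = 4·[1, 0][1, 1]ᵀ, so take a₁ = [1, 1], b₁ = [1, 0], a₂ = [1, 0], b₂ = [1, 1].
Each slice is an integer combination of E₁ = a₁b₁ᵀ and E₂ = a₂b₂ᵀ: S₀ = 4·E₁, S₁ = 4·E₁ − 4·E₂, S₂ = 4·E₁ + 12·E₂; reading off coefficients, c₁ = [4, 4, 4] and c₂ = [0, -4, 12].
Hence T = [1, 1] ⊗ [1, 0] ⊗ [4, 4, 4] + [1, 0] ⊗ [1, 1] ⊗ [0, -4, 12], so rank(T) ≤ 2.
These bounds meet, so rank(T) = 2.
Check entry T[1,0,0] = 4: (1)·(1)·(4) + (0)·(1)·(0) = 4.

rank(T) = 2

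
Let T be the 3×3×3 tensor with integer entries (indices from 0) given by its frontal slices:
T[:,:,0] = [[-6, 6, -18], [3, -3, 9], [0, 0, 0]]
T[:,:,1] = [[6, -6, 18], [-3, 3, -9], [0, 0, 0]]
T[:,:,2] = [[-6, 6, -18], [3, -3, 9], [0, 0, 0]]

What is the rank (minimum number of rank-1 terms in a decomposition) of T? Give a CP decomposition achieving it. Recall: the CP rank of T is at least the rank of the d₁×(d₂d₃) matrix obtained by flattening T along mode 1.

Lower bound: T ≠ 0 (e.g. T[0,0,0] = -6), so rank(T) ≥ 1.
Upper bound: the mode-1 fibre T[:,0,0] = [-6, 3, 0] gives a = [2, -1, 0] (primitive direction); the mode-2 fibre T[0,:,0] = [-6, 6, -18] gives b = [1, -1, 3]; then c[k] = T[0,0,k] / (a[0]·b[0]) = [-6, 6, -6] / 2 = [-3, 3, -3].
Expanding [2, -1, 0] ⊗ [1, -1, 3] ⊗ [-3, 3, -3] reproduces all 27 entries of T, so T = [2, -1, 0] ⊗ [1, -1, 3] ⊗ [-3, 3, -3] and rank(T) ≤ 1.
These bounds meet, so rank(T) = 1.

rank(T) = 1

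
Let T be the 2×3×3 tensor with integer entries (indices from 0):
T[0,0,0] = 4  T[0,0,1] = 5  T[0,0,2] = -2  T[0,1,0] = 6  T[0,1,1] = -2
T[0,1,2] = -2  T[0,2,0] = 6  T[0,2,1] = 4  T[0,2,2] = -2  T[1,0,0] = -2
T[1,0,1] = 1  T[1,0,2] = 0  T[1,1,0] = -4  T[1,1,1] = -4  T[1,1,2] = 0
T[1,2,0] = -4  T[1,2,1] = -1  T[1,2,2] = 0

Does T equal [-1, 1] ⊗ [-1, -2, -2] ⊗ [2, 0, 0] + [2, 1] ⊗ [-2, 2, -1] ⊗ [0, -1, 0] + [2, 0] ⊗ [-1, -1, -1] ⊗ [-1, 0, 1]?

No

Reconstruct entry (0,0,1) from the claimed factors: Σₗ aₗ[0]bₗ[0]cₗ[1] = (-1)·(-1)·(0) + (2)·(-2)·(-1) + (2)·(-1)·(0) = 4, but T[0,0,1] = 5. The claim is false.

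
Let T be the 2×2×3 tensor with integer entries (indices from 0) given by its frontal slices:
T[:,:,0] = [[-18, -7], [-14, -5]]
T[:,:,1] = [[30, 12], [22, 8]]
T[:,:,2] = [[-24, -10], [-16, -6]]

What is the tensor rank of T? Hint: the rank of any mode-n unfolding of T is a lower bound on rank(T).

2

Lower bound: in the mode-2 unfolding of T (rows indexed by j, columns by (i,k)) the 2×2 minor on rows j ∈ {0, 1}, columns (i,k) ∈ {(0,0), (0,1)} is det [[-18, 30], [-7, 12]] = -6 ≠ 0, so that unfolding has rank ≥ 2 and hence rank(T) ≥ 2 (CP rank is at least every unfolding rank, though it can be larger).
Upper bound: with S_k = T[:,:,k], the two rank-1 terms a₁b₁ᵀ, a₂b₂ᵀ are the rank-1 members of the pencil x·S₀ + y·S₁.
det(x·S₀ + y·S₁) is −8·x² + 28·xy − 24·y² = (-4)·(2·x − 3·y)(x − 2·y), vanishing at (x:y) = (3:2) and (2:1).
M₁ = 3·S₀ + 2·S₁ = [[6, 3], [2, 1]] = (3, 1)(2, 1)ᵀ and M₂ = 2·S₀ + S₁ = [[-6, -2], [-6, -2]] = (-2)·(1, 1)(3, 1)ᵀ, so take a₁ = (3, 1), b₁ = (2, 1), a₂ = (1, 1), b₂ = (3, 1).
Each slice is an integer combination of E₁ = a₁b₁ᵀ and E₂ = a₂b₂ᵀ: S₀ = −E₁ − 4·E₂, S₁ = 2·E₁ + 6·E₂, S₂ = −2·E₁ − 4·E₂; reading off coefficients, c₁ = (-1, 2, -2) and c₂ = (-4, 6, -4).
Hence T = (3, 1) (x) (2, 1) (x) (-1, 2, -2) + (1, 1) (x) (3, 1) (x) (-4, 6, -4), so rank(T) ≤ 2.
These bounds meet, so rank(T) = 2.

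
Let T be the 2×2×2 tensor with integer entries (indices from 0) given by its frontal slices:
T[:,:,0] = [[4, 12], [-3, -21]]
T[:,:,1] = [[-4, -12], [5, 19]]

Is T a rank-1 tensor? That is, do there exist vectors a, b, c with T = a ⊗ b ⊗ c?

The mode-1 unfolding of T (rows indexed by i, columns by (j,k) = (0,0), (0,1), (1,0), (1,1)) is [[4, -4, 12, -12], [-3, 5, -21, 19]].
There the 2×2 minor on rows i ∈ {0, 1}, columns (j,k) ∈ {(0,0), (0,1)} is det [[4, -4], [-3, 5]] = 8 ≠ 0, so this unfolding has rank ≥ 2; CP rank is at least every unfolding rank, so rank(T) ≥ 2.
In particular rank(T) ≥ 2 > 1, so T is not rank-1.

No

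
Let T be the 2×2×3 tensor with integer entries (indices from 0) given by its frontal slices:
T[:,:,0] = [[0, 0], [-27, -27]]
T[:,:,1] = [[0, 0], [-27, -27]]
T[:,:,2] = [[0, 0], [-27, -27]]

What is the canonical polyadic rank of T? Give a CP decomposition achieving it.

rank(T) = 1

Lower bound: T ≠ 0 (e.g. T[1,0,0] = -27), so rank(T) ≥ 1.
Upper bound: if T = a ⊗ b ⊗ c then every fibre of T is a multiple of the corresponding factor, so read the factors off the fibres through the nonzero entry T[1,0,0] = -27.
The mode-1 fibre T[:,0,0] = [0, -27] gives a = [0, 1] (primitive direction); the mode-2 fibre T[1,:,0] = [-27, -27] gives b = [1, 1]; then c[k] = T[1,0,k] / (a[1]·b[0]) = [-27, -27, -27] / 1 = [-27, -27, -27].
Expanding [0, 1] ⊗ [1, 1] ⊗ [-27, -27, -27] reproduces all 12 entries of T, so T = [0, 1] ⊗ [1, 1] ⊗ [-27, -27, -27] and rank(T) ≤ 1.
These bounds meet, so rank(T) = 1.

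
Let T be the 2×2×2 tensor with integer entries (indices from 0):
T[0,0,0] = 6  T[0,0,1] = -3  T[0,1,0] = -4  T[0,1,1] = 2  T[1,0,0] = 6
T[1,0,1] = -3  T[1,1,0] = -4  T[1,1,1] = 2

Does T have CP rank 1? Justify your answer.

If T = a (x) b (x) c then every fibre of T is a multiple of the corresponding factor, so read the factors off the fibres through the nonzero entry T[0,0,0] = 6.
The mode-1 fibre T[:,0,0] = [6, 6] gives a = [1, 1] (primitive direction); the mode-2 fibre T[0,:,0] = [6, -4] gives b = [3, -2]; then c[k] = T[0,0,k] / (a[0]·b[0]) = [6, -3] / 3 = [2, -1].
Expanding [1, 1] (x) [3, -2] (x) [2, -1] reproduces all 8 entries of T, so T = [1, 1] (x) [3, -2] (x) [2, -1] and rank(T) ≤ 1.
Equivalently every frontal slice T[:,:,k] is c[k] times the rank-1 matrix [1, 1] (x) [3, -2]. So T has rank 1 (it is nonzero).

Yes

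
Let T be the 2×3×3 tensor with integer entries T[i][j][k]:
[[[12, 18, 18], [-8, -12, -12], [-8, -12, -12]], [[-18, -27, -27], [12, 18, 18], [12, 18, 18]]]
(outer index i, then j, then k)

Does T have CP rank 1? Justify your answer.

If T = a ⊗ b ⊗ c then every fibre of T is a multiple of the corresponding factor, so read the factors off the fibres through the nonzero entry T[0,0,0] = 12.
The mode-1 fibre T[:,0,0] = [12, -18] gives a = [2, -3] (primitive direction); the mode-2 fibre T[0,:,0] = [12, -8, -8] gives b = [3, -2, -2]; then c[k] = T[0,0,k] / (a[0]·b[0]) = [12, 18, 18] / 6 = [2, 3, 3].
Expanding [2, -3] ⊗ [3, -2, -2] ⊗ [2, 3, 3] reproduces all 18 entries of T, so T = [2, -3] ⊗ [3, -2, -2] ⊗ [2, 3, 3] and rank(T) ≤ 1.
Equivalently every frontal slice T[:,:,k] is c[k] times the rank-1 matrix [2, -3] ⊗ [3, -2, -2]. So T has rank 1 (it is nonzero).

Yes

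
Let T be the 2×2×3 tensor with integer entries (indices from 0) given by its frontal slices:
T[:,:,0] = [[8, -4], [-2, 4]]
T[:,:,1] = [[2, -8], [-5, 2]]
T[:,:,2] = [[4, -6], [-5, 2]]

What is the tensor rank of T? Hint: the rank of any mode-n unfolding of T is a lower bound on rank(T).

Lower bound: the mode-3 unfolding of T (rows indexed by k, columns by (i,j) = (0,0), (0,1), (1,0), (1,1)) is [[8, -4, -2, 4], [2, -8, -5, 2], [4, -6, -5, 2]].
There the 3×3 minor on rows k ∈ {0, 1, 2}, columns (i,j) ∈ {(0,0), (0,1), (1,0)} is det [[8, -4, -2], [2, -8, -5], [4, -6, -5]] = 80 ≠ 0, so this unfolding has rank ≥ 3; CP rank is at least every unfolding rank, so rank(T) ≥ 3. (Unfolding ranks only ever bound the CP rank from below — rank(T) can be strictly larger than all of them — so the matching upper bound has to come from an explicit 3-term decomposition.)
Upper bound: T is a sum of 3 rank-1 terms, T = [1, -1] (x) [1, 0] (x) [0, 4, 4] + [1, 0] (x) [1, 1] (x) [4, -4, -2] + [2, -1] (x) [1, -2] (x) [2, 1, 1] (one valid choice — decompositions are not unique — normalised so each a, b is primitive with positive first nonzero entry; check it by expanding all entries), so rank(T) ≤ 3.
These bounds meet, so rank(T) = 3.

3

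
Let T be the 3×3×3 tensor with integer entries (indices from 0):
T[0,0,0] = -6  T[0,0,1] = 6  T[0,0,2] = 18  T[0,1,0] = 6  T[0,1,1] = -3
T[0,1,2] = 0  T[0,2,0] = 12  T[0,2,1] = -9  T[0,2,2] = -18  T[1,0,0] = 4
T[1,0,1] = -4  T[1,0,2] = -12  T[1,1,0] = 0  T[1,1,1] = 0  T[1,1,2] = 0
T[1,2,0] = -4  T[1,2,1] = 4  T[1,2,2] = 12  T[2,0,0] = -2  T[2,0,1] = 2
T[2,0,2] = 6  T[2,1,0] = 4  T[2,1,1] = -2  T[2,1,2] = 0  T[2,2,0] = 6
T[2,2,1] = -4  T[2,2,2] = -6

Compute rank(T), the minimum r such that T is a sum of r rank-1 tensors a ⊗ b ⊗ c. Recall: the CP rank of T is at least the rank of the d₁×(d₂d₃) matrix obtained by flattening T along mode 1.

Lower bound: the mode-3 unfolding of T (rows indexed by k, columns by (i,j) = (0,0), (0,1), (0,2), (1,0), (1,1), (1,2), (2,0), (2,1), (2,2)) is [[-6, 6, 12, 4, 0, -4, -2, 4, 6], [6, -3, -9, -4, 0, 4, 2, -2, -4], [18, 0, -18, -12, 0, 12, 6, 0, -6]].
There the 2×2 minor on rows k ∈ {0, 1}, columns (i,j) ∈ {(0,0), (0,1)} is det [[-6, 6], [6, -3]] = -18 ≠ 0, so this unfolding has rank ≥ 2; CP rank is at least every unfolding rank, so rank(T) ≥ 2. (Unfolding ranks only ever bound the CP rank from below — rank(T) can be strictly larger than all of them — so the matching upper bound has to come from an explicit 2-term decomposition.)
Upper bound — finding two terms. Write S_k = T[:,:,k] for the frontal slices: S₀ = [[-6, 6, 12], [4, 0, -4], [-2, 4, 6]], S₁ = [[6, -3, -9], [-4, 0, 4], [2, -2, -4]], S₂ = [[18, 0, -18], [-12, 0, 12], [6, 0, -6]].
If T = a₁ ⊗ b₁ ⊗ c₁ + a₂ ⊗ b₂ ⊗ c₂ then each S_k = c₁[k]·a₁b₁ᵀ + c₂[k]·a₂b₂ᵀ. S₀ and S₁ are linearly independent, so a₁b₁ᵀ and a₂b₂ᵀ must span the same plane of matrices: they are the rank-1 matrices of the form x·S₀ + y·S₁.
The 2×2 minor of x·S₀ + y·S₁ on rows {0,1}, columns {0,1} is −24·x² + 36·xy − 12·y² = (-12)·(2·x − y)(x − y), vanishing at (x:y) = (1:2) and (1:1).
M₁ = S₀ + 2·S₁ = [[6, 0, -6], [-4, 0, 4], [2, 0, -2]] = 2·[3, -2, 1][1, 0, -1]ᵀ and M₂ = S₀ + S₁ = [[0, 3, 3], [0, 0, 0], [0, 2, 2]] = [3, 0, 2][0, 1, 1]ᵀ, so take a₁ = [3, -2, 1], b₁ = [1, 0, -1], a₂ = [3, 0, 2], b₂ = [0, 1, 1].
Each slice is an integer combination of E₁ = a₁b₁ᵀ and E₂ = a₂b₂ᵀ: S₀ = −2·E₁ + 2·E₂, S₁ = 2·E₁ − E₂, S₂ = 6·E₁; reading off coefficients, c₁ = [-2, 2, 6] and c₂ = [2, -1, 0].
Hence T = [3, -2, 1] ⊗ [1, 0, -1] ⊗ [-2, 2, 6] + [3, 0, 2] ⊗ [0, 1, 1] ⊗ [2, -1, 0], so rank(T) ≤ 2.
These bounds meet, so rank(T) = 2.
Check entry T[2,0,2] = 6: (1)·(1)·(6) + (2)·(0)·(0) = 6.

2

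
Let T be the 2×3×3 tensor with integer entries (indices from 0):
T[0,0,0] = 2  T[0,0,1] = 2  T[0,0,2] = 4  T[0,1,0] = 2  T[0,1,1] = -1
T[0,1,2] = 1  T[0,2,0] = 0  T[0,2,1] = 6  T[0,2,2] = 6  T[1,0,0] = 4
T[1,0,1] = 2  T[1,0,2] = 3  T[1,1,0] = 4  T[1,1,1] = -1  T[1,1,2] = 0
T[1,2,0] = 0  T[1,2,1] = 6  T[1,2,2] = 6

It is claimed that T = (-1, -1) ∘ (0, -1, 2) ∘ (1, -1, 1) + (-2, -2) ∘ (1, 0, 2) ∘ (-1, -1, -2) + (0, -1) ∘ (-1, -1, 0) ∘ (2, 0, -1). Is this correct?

Reconstruct entry (0,1,0) from the claimed factors: Σₗ aₗ[0]bₗ[1]cₗ[0] = (-1)·(-1)·(1) + (-2)·(0)·(-1) + (0)·(-1)·(2) = 1, but T[0,1,0] = 2. The claim is false.

No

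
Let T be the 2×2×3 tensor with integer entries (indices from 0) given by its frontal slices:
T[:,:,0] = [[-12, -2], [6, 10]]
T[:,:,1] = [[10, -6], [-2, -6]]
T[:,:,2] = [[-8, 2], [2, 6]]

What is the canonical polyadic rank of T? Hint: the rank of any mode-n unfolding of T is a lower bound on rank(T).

Lower bound: the mode-3 unfolding of T (rows indexed by k, columns by (i,j) = (0,0), (0,1), (1,0), (1,1)) is [[-12, -2, 6, 10], [10, -6, -2, -6], [-8, 2, 2, 6]].
There the 3×3 minor on rows k ∈ {0, 1, 2}, columns (i,j) ∈ {(0,0), (0,1), (1,0)} is det [[-12, -2, 6], [10, -6, -2], [-8, 2, 2]] = -64 ≠ 0, so this unfolding has rank ≥ 3; CP rank is at least every unfolding rank, so rank(T) ≥ 3. (This is only a lower bound: in general the CP rank may exceed every unfolding rank, so we still need to exhibit 3 rank-1 terms summing to T.)
Upper bound: T is a sum of 3 rank-1 terms, T = [1, -1] (x) [1, 1] (x) [-8, 4, -4] + [1, 0] (x) [1, -2] (x) [-2, 4, -2] + [1, 1] (x) [1, -1] (x) [-2, 2, -2] (written with every a and b primitive with positive leading entry and the scale carried by c; CP decompositions are not unique, and this one is verified by expanding entrywise), so rank(T) ≤ 3.
These bounds meet, so rank(T) = 3.

3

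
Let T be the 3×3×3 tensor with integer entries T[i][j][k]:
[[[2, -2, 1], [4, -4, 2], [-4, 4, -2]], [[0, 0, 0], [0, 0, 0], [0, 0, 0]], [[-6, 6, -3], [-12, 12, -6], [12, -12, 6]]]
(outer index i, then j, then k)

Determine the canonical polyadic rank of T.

Lower bound: T ≠ 0 (e.g. T[0,0,0] = 2), so rank(T) ≥ 1.
Upper bound: if T = a ∘ b ∘ c then every fibre of T is a multiple of the corresponding factor, so read the factors off the fibres through the nonzero entry T[0,0,0] = 2.
The mode-1 fibre T[:,0,0] = [2, 0, -6] gives a = (1, 0, -3) (primitive direction); the mode-2 fibre T[0,:,0] = [2, 4, -4] gives b = (1, 2, -2); then c[k] = T[0,0,k] / (a[0]·b[0]) = [2, -2, 1] / 1 = (2, -2, 1).
Expanding (1, 0, -3) ∘ (1, 2, -2) ∘ (2, -2, 1) reproduces all 27 entries of T, so T = (1, 0, -3) ∘ (1, 2, -2) ∘ (2, -2, 1) and rank(T) ≤ 1.
These bounds meet, so rank(T) = 1.
Check entry T[1,1,2] = 0: (0)·(2)·(1) = 0.

1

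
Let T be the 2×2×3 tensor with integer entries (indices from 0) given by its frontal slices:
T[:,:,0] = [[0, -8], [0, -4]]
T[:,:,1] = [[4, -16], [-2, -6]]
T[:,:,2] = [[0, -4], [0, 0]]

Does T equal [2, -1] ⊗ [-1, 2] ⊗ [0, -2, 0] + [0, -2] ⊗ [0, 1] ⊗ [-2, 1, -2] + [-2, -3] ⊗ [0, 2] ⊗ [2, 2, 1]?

No

Reconstruct entry (1,1,0) from the claimed factors: Σₗ aₗ[1]bₗ[1]cₗ[0] = (-1)·(2)·(0) + (-2)·(1)·(-2) + (-3)·(2)·(2) = -8, but T[1,1,0] = -4. The claim is false.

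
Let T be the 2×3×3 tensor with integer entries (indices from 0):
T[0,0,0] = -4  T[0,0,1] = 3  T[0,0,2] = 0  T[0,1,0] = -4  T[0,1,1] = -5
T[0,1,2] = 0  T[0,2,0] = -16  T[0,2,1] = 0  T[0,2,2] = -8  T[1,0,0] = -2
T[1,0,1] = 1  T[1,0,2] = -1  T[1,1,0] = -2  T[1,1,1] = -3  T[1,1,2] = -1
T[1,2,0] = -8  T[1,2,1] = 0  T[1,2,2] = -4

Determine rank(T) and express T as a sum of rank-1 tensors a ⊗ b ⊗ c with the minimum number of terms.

rank(T) = 3

Lower bound: the mode-2 unfolding of T (rows indexed by j, columns by (i,k) = (0,0), (0,1), (0,2), (1,0), (1,1), (1,2)) is [[-4, 3, 0, -2, 1, -1], [-4, -5, 0, -2, -3, -1], [-16, 0, -8, -8, 0, -4]].
There the 3×3 minor on rows j ∈ {0, 1, 2}, columns (i,k) ∈ {(0,0), (0,1), (0,2)} is det [[-4, 3, 0], [-4, -5, 0], [-16, 0, -8]] = -256 ≠ 0, so this unfolding has rank ≥ 3; CP rank is at least every unfolding rank, so rank(T) ≥ 3. (Unfolding ranks only ever bound the CP rank from below — rank(T) can be strictly larger than all of them — so the matching upper bound has to come from an explicit 3-term decomposition.)
Upper bound: T is a sum of 3 rank-1 terms, T = [1, 0] ⊗ [1, 1, 0] ⊗ [0, 1, 2] + [2, 1] ⊗ [0, 1, 1] ⊗ [-4, -2, -2] + [2, 1] ⊗ [1, -1, 2] ⊗ [-2, 1, -1] (one valid choice — decompositions are not unique — normalised so each a, b is primitive with positive first nonzero entry; check it by expanding all entries), so rank(T) ≤ 3.
These bounds meet, so rank(T) = 3.
Check entry T[1,2,2] = -4: (0)·(0)·(2) + (1)·(1)·(-2) + (1)·(2)·(-1) = -4.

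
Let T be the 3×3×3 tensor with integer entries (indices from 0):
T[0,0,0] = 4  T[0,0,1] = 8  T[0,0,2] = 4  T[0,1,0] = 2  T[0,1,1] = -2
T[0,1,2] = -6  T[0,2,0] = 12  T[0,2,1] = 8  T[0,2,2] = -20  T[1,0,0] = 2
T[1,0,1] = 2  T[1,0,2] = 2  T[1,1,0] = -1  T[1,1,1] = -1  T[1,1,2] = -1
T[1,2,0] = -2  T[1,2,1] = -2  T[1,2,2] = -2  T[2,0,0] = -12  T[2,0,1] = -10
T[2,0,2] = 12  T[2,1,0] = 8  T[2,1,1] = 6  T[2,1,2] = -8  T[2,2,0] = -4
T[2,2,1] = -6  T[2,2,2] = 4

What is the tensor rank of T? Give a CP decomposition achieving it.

rank(T) = 3

Lower bound: the mode-3 unfolding of T (rows indexed by k, columns by (i,j) = (0,0), (0,1), (0,2), (1,0), (1,1), (1,2), (2,0), (2,1), (2,2)) is [[4, 2, 12, 2, -1, -2, -12, 8, -4], [8, -2, 8, 2, -1, -2, -10, 6, -6], [4, -6, -20, 2, -1, -2, 12, -8, 4]].
There the 3×3 minor on rows k ∈ {0, 1, 2}, columns (i,j) ∈ {(0,0), (0,1), (0,2)} is det [[4, 2, 12], [8, -2, 8], [4, -6, -20]] = 256 ≠ 0, so this unfolding has rank ≥ 3; CP rank is at least every unfolding rank, so rank(T) ≥ 3. (Flattening ranks never certify an upper bound on CP rank; for that we must actually write T with 3 rank-1 terms.)
Upper bound: T is a sum of 3 rank-1 terms, T = [1, 0, -1] ⊗ [2, -1, 2] ⊗ [4, 4, -4] + [2, 0, 1] ⊗ [1, -1, -1] ⊗ [-4, -2, 4] + [2, 1, 0] ⊗ [2, -1, -2] ⊗ [1, 1, 1] (one valid choice — decompositions are not unique — normalised so each a, b is primitive with positive first nonzero entry; check it by expanding all entries), so rank(T) ≤ 3.
These bounds meet, so rank(T) = 3.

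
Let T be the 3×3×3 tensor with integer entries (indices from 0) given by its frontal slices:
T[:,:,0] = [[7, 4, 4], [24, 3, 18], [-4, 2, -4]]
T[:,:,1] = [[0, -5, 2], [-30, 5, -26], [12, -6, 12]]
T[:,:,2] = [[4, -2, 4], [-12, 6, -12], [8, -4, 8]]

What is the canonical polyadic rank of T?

Lower bound: the mode-3 unfolding of T (rows indexed by k, columns by (i,j) = (0,0), (0,1), (0,2), (1,0), (1,1), (1,2), (2,0), (2,1), (2,2)) is [[7, 4, 4, 24, 3, 18, -4, 2, -4], [0, -5, 2, -30, 5, -26, 12, -6, 12], [4, -2, 4, -12, 6, -12, 8, -4, 8]].
There the 2×2 minor on rows k ∈ {0, 1}, columns (i,j) ∈ {(0,0), (0,1)} is det [[7, 4], [0, -5]] = -35 ≠ 0, so this unfolding has rank ≥ 2; CP rank is at least every unfolding rank, so rank(T) ≥ 2. (Flattening ranks never certify an upper bound on CP rank; for that we must actually write T with 2 rank-1 terms.)
Upper bound — finding two terms. Write S_k = T[:,:,k] for the frontal slices: S₀ = [[7, 4, 4], [24, 3, 18], [-4, 2, -4]], S₁ = [[0, -5, 2], [-30, 5, -26], [12, -6, 12]], S₂ = [[4, -2, 4], [-12, 6, -12], [8, -4, 8]].
If T = a₁ ⊗ b₁ ⊗ c₁ + a₂ ⊗ b₂ ⊗ c₂ then each S_k = c₁[k]·a₁b₁ᵀ + c₂[k]·a₂b₂ᵀ. S₀ and S₁ are linearly independent, so a₁b₁ᵀ and a₂b₂ᵀ must span the same plane of matrices: they are the rank-1 matrices of the form x·S₀ + y·S₁.
The 2×2 minor of x·S₀ + y·S₁ on rows {0,1}, columns {0,1} is −75·x² + 275·xy − 150·y² = (-25)·(x − 3·y)(3·x − 2·y), vanishing at (x:y) = (3:1) and (2:3).
M₁ = 3·S₀ + S₁ = [[21, 7, 14], [42, 14, 28], [0, 0, 0]] = 7·[1, 2, 0][3, 1, 2]ᵀ and M₂ = 2·S₀ + 3·S₁ = [[14, -7, 14], [-42, 21, -42], [28, -14, 28]] = 7·[1, -3, 2][2, -1, 2]ᵀ, so take a₁ = [1, 2, 0], b₁ = [3, 1, 2], a₂ = [1, -3, 2], b₂ = [2, -1, 2].
Each slice is an integer combination of E₁ = a₁b₁ᵀ and E₂ = a₂b₂ᵀ: S₀ = 3·E₁ − E₂, S₁ = −2·E₁ + 3·E₂, S₂ = 2·E₂; reading off coefficients, c₁ = [3, -2, 0] and c₂ = [-1, 3, 2].
Hence T = [1, 2, 0] ⊗ [3, 1, 2] ⊗ [3, -2, 0] + [1, -3, 2] ⊗ [2, -1, 2] ⊗ [-1, 3, 2], so rank(T) ≤ 2.
These bounds meet, so rank(T) = 2.
Check entry T[2,0,1] = 12: (0)·(3)·(-2) + (2)·(2)·(3) = 12.

2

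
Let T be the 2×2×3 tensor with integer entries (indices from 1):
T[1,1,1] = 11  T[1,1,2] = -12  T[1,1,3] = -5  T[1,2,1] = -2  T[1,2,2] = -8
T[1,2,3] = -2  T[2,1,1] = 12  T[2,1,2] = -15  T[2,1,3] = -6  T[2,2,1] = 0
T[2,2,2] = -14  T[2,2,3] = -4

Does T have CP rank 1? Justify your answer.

The mode-2 unfolding of T (rows indexed by j, columns by (i,k) = (1,1), (1,2), (1,3), (2,1), (2,2), (2,3)) is [[11, -12, -5, 12, -15, -6], [-2, -8, -2, 0, -14, -4]].
There the 2×2 minor on rows j ∈ {1, 2}, columns (i,k) ∈ {(1,1), (1,2)} is det [[11, -12], [-2, -8]] = -112 ≠ 0, so this unfolding has rank ≥ 2; CP rank is at least every unfolding rank, so rank(T) ≥ 2.
In particular rank(T) ≥ 2 > 1, so T is not rank-1.

No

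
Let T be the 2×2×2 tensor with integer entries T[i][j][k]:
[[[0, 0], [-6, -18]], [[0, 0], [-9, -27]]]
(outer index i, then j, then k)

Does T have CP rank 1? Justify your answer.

If T = a ∘ b ∘ c then every fibre of T is a multiple of the corresponding factor, so read the factors off the fibres through the nonzero entry T[0,1,0] = -6.
The mode-1 fibre T[:,1,0] = [-6, -9] gives a = (2, 3) (primitive direction); the mode-2 fibre T[0,:,0] = [0, -6] gives b = (0, 1); then c[k] = T[0,1,k] / (a[0]·b[1]) = [-6, -18] / 2 = (-3, -9).
Expanding (2, 3) ∘ (0, 1) ∘ (-3, -9) reproduces all 8 entries of T, so T = (2, 3) ∘ (0, 1) ∘ (-3, -9) and rank(T) ≤ 1.
Equivalently every frontal slice T[:,:,k] is c[k] times the rank-1 matrix (2, 3) ∘ (0, 1). So T has rank 1 (it is nonzero).

Yes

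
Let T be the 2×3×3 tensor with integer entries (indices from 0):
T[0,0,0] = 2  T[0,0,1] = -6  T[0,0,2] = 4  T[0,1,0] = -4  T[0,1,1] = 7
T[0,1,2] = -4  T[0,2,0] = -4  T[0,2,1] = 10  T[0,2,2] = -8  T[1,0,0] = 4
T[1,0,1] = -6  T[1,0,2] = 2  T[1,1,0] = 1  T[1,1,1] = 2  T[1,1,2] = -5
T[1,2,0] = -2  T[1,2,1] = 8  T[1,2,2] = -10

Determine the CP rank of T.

Lower bound: the mode-2 unfolding of T (rows indexed by j, columns by (i,k) = (0,0), (0,1), (0,2), (1,0), (1,1), (1,2)) is [[2, -6, 4, 4, -6, 2], [-4, 7, -4, 1, 2, -5], [-4, 10, -8, -2, 8, -10]].
There the 3×3 minor on rows j ∈ {0, 1, 2}, columns (i,k) ∈ {(0,0), (0,1), (0,2)} is det [[2, -6, 4], [-4, 7, -4], [-4, 10, -8]] = 16 ≠ 0, so this unfolding has rank ≥ 3; CP rank is at least every unfolding rank, so rank(T) ≥ 3. (This is only a lower bound: in general the CP rank may exceed every unfolding rank, so we still need to exhibit 3 rank-1 terms summing to T.)
Upper bound: T is a sum of 3 rank-1 terms, T = (1, -1) ⊗ (1, 1, 0) ⊗ (-2, 2, 0) + (1, 2) ⊗ (0, 1, 2) ⊗ (0, 1, -2) + (2, 1) ⊗ (2, -1, -2) ⊗ (1, -2, 1) (written with every a and b primitive with positive leading entry and the scale carried by c; CP decompositions are not unique, and this one is verified by expanding entrywise), so rank(T) ≤ 3.
These bounds meet, so rank(T) = 3.

3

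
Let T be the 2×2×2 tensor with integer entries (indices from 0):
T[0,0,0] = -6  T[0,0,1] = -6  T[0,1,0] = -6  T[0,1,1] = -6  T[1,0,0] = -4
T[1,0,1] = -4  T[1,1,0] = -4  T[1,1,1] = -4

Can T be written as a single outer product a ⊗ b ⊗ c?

The mode-1 fibre T[:,0,0] = [-6, -4] gives a = [3, 2] (primitive direction); the mode-2 fibre T[0,:,0] = [-6, -6] gives b = [1, 1]; then c[k] = T[0,0,k] / (a[0]·b[0]) = [-6, -6] / 3 = [-2, -2].
Expanding [3, 2] ⊗ [1, 1] ⊗ [-2, -2] reproduces all 8 entries of T, so T = [3, 2] ⊗ [1, 1] ⊗ [-2, -2] and rank(T) ≤ 1.
Equivalently every frontal slice T[:,:,k] is c[k] times the rank-1 matrix [3, 2] ⊗ [1, 1]. So T has rank 1 (it is nonzero).

Yes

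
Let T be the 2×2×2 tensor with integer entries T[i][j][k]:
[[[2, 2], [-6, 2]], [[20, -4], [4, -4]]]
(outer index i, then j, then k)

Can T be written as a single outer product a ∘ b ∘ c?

No

The mode-1 unfolding of T (rows indexed by i, columns by (j,k) = (0,0), (0,1), (1,0), (1,1)) is [[2, 2, -6, 2], [20, -4, 4, -4]].
There the 2×2 minor on rows i ∈ {0, 1}, columns (j,k) ∈ {(0,0), (0,1)} is det [[2, 2], [20, -4]] = -48 ≠ 0, so this unfolding has rank ≥ 2; CP rank is at least every unfolding rank, so rank(T) ≥ 2.
In particular rank(T) ≥ 2 > 1, so T is not rank-1.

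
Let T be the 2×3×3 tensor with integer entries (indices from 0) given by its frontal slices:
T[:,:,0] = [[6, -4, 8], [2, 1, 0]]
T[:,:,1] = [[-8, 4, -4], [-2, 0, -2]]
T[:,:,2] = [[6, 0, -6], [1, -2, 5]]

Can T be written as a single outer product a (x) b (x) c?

The mode-2 unfolding of T (rows indexed by j, columns by (i,k) = (0,0), (0,1), (0,2), (1,0), (1,1), (1,2)) is [[6, -8, 6, 2, -2, 1], [-4, 4, 0, 1, 0, -2], [8, -4, -6, 0, -2, 5]].
There the 3×3 minor on rows j ∈ {0, 1, 2}, columns (i,k) ∈ {(0,0), (0,1), (0,2)} is det [[6, -8, 6], [-4, 4, 0], [8, -4, -6]] = -48 ≠ 0, so this unfolding has rank ≥ 3; CP rank is at least every unfolding rank, so rank(T) ≥ 3.
In particular rank(T) ≥ 3 > 1, so T is not rank-1.

No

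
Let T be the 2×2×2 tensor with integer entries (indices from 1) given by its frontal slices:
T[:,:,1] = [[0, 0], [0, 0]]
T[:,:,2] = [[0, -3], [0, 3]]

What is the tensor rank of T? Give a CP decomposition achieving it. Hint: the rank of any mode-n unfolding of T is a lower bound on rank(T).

rank(T) = 1

Lower bound: T ≠ 0 (e.g. T[1,2,2] = -3), so rank(T) ≥ 1.
Upper bound: the mode-1 fibre T[:,2,2] = [-3, 3] gives a = [1, -1] (primitive direction); the mode-2 fibre T[1,:,2] = [0, -3] gives b = [0, 1]; then c[k] = T[1,2,k] / (a[1]·b[2]) = [0, -3] / 1 = [0, -3].
Expanding [1, -1] ⊗ [0, 1] ⊗ [0, -3] reproduces all 8 entries of T, so T = [1, -1] ⊗ [0, 1] ⊗ [0, -3] and rank(T) ≤ 1.
These bounds meet, so rank(T) = 1.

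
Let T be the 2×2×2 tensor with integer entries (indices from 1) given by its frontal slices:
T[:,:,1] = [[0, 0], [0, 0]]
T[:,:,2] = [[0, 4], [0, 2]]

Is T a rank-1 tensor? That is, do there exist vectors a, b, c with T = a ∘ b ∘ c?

Yes

If T = a ∘ b ∘ c then every fibre of T is a multiple of the corresponding factor, so read the factors off the fibres through the nonzero entry T[1,2,2] = 4.
The mode-1 fibre T[:,2,2] = [4, 2] gives a = [2, 1] (primitive direction); the mode-2 fibre T[1,:,2] = [0, 4] gives b = [0, 1]; then c[k] = T[1,2,k] / (a[1]·b[2]) = [0, 4] / 2 = [0, 2].
Expanding [2, 1] ∘ [0, 1] ∘ [0, 2] reproduces all 8 entries of T, so T = [2, 1] ∘ [0, 1] ∘ [0, 2] and rank(T) ≤ 1.
Equivalently every frontal slice T[:,:,k] is c[k] times the rank-1 matrix [2, 1] ∘ [0, 1]. So T has rank 1 (it is nonzero).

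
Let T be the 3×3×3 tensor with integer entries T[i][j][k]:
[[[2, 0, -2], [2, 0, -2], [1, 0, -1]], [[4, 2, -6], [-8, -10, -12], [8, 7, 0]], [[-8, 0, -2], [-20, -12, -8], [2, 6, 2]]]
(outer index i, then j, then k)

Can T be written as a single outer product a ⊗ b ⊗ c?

The mode-3 unfolding of T (rows indexed by k, columns by (i,j) = (0,0), (0,1), (0,2), (1,0), (1,1), (1,2), (2,0), (2,1), (2,2)) is [[2, 2, 1, 4, -8, 8, -8, -20, 2], [0, 0, 0, 2, -10, 7, 0, -12, 6], [-2, -2, -1, -6, -12, 0, -2, -8, 2]].
There the 3×3 minor on rows k ∈ {0, 1, 2}, columns (i,j) ∈ {(0,0), (1,0), (1,1)} is det [[2, 4, -8], [0, 2, -10], [-2, -6, -12]] = -120 ≠ 0, so this unfolding has rank ≥ 3; CP rank is at least every unfolding rank, so rank(T) ≥ 3.
In particular rank(T) ≥ 3 > 1, so T is not rank-1.

No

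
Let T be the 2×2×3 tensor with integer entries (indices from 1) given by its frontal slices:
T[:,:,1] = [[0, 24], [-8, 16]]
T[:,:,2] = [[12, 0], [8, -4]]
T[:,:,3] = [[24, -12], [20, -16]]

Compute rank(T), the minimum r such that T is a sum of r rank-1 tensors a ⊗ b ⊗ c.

Lower bound: the mode-2 unfolding of T (rows indexed by j, columns by (i,k) = (1,1), (1,2), (1,3), (2,1), (2,2), (2,3)) is [[0, 12, 24, -8, 8, 20], [24, 0, -12, 16, -4, -16]].
There the 2×2 minor on rows j ∈ {1, 2}, columns (i,k) ∈ {(1,1), (1,2)} is det [[0, 12], [24, 0]] = -288 ≠ 0, so this unfolding has rank ≥ 2; CP rank is at least every unfolding rank, so rank(T) ≥ 2. (This is only a lower bound: in general the CP rank may exceed every unfolding rank, so we still need to exhibit 2 rank-1 terms summing to T.)
Upper bound — finding two terms. Write S_k = T[:,:,k] for the frontal slices: S₁ = [[0, 24], [-8, 16]], S₂ = [[12, 0], [8, -4]], S₃ = [[24, -12], [20, -16]].
If T = a₁ ⊗ b₁ ⊗ c₁ + a₂ ⊗ b₂ ⊗ c₂ then each S_k = c₁[k]·a₁b₁ᵀ + c₂[k]·a₂b₂ᵀ. S₁ and S₂ are linearly independent, so a₁b₁ᵀ and a₂b₂ᵀ must span the same plane of matrices: they are the rank-1 matrices of the form x·S₁ + y·S₂.
det(x·S₁ + y·S₂) is 192·x² − 48·y² = 48·(2·x − y)(2·x + y), vanishing at (x:y) = (1:2) and (1:-2).
M₁ = S₁ + 2·S₂ = [[24, 24], [8, 8]] = 8·[3, 1][1, 1]ᵀ and M₂ = S₁ − 2·S₂ = [[-24, 24], [-24, 24]] = (-24)·[1, 1][1, -1]ᵀ, so take a₁ = [3, 1], b₁ = [1, 1], a₂ = [1, 1], b₂ = [1, -1].
Each slice is an integer combination of E₁ = a₁b₁ᵀ and E₂ = a₂b₂ᵀ: S₁ = 4·E₁ − 12·E₂, S₂ = 2·E₁ + 6·E₂, S₃ = 2·E₁ + 18·E₂; reading off coefficients, c₁ = [4, 2, 2] and c₂ = [-12, 6, 18].
Hence T = [3, 1] ⊗ [1, 1] ⊗ [4, 2, 2] + [1, 1] ⊗ [1, -1] ⊗ [-12, 6, 18], so rank(T) ≤ 2.
These bounds meet, so rank(T) = 2.
Check entry T[2,1,1] = -8: (1)·(1)·(4) + (1)·(1)·(-12) = -8.

2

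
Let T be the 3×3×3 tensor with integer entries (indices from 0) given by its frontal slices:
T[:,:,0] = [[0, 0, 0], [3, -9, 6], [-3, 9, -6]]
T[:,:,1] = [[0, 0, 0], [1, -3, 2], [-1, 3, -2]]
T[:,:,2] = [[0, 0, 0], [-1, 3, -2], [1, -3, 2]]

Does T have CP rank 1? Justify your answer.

Yes

If T = a ⊗ b ⊗ c then every fibre of T is a multiple of the corresponding factor, so read the factors off the fibres through the nonzero entry T[1,0,0] = 3.
The mode-1 fibre T[:,0,0] = [0, 3, -3] gives a = [0, 1, -1] (primitive direction); the mode-2 fibre T[1,:,0] = [3, -9, 6] gives b = [1, -3, 2]; then c[k] = T[1,0,k] / (a[1]·b[0]) = [3, 1, -1] / 1 = [3, 1, -1].
Expanding [0, 1, -1] ⊗ [1, -3, 2] ⊗ [3, 1, -1] reproduces all 27 entries of T, so T = [0, 1, -1] ⊗ [1, -3, 2] ⊗ [3, 1, -1] and rank(T) ≤ 1.
Equivalently every frontal slice T[:,:,k] is c[k] times the rank-1 matrix [0, 1, -1] ⊗ [1, -3, 2]. So T has rank 1 (it is nonzero).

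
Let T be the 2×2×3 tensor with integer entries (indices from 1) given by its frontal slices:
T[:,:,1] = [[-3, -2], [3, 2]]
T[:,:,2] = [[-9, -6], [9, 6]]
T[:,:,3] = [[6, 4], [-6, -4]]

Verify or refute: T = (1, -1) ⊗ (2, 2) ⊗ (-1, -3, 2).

Reconstruct entry (1,1,1) from the claimed factors: Σₗ aₗ[1]bₗ[1]cₗ[1] = (1)·(2)·(-1) = -2, but T[1,1,1] = -3. The claim is false.

No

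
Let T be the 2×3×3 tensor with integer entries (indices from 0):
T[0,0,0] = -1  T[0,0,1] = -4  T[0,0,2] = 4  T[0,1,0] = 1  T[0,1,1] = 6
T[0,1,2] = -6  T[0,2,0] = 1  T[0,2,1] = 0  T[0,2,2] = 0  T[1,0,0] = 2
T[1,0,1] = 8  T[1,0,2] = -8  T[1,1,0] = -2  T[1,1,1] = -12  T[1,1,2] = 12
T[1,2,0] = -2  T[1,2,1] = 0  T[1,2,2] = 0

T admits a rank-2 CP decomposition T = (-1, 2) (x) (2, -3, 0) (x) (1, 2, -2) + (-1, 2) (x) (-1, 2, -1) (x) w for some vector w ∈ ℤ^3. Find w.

Subtract the known terms from T to get the rank-1 residual R = (-1, 2) (x) (-1, 2, -1) (x) w, so R[i,j,k] = a[i]·b[j]·w[k]. Pick indices with nonzero a[0]·b[0] = (-1)·(-1) = 1. Only the fibre through (0,0,·) is needed: R[0,0,:] = T[0,0,:] − Σₗ aₗ[0]bₗ[0]cₗ = [-1, -4, 4] − (-1)·(2)·(1, 2, -2) = [1, 0, 0]. Then w[k] = R[0,0,k] / 1 for each k, giving w = [1, 0, 0] / 1 = (1, 0, 0).

w = (1, 0, 0)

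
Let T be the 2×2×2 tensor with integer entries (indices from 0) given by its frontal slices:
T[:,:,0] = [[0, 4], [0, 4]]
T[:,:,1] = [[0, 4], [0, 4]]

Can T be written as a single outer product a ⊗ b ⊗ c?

If T = a ⊗ b ⊗ c then every fibre of T is a multiple of the corresponding factor, so read the factors off the fibres through the nonzero entry T[0,1,0] = 4.
The mode-1 fibre T[:,1,0] = [4, 4] gives a = [1, 1] (primitive direction); the mode-2 fibre T[0,:,0] = [0, 4] gives b = [0, 1]; then c[k] = T[0,1,k] / (a[0]·b[1]) = [4, 4] / 1 = [4, 4].
Expanding [1, 1] ⊗ [0, 1] ⊗ [4, 4] reproduces all 8 entries of T, so T = [1, 1] ⊗ [0, 1] ⊗ [4, 4] and rank(T) ≤ 1.
Equivalently every frontal slice T[:,:,k] is c[k] times the rank-1 matrix [1, 1] ⊗ [0, 1]. So T has rank 1 (it is nonzero).

Yes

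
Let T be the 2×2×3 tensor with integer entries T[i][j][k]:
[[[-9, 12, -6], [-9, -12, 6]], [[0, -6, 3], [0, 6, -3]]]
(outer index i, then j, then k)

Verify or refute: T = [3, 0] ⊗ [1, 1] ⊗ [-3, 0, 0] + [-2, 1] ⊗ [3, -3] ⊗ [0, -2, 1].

Yes

Reconstruct entrywise from the claimed factors. For example, T[0,0,2] = -6 and Σₗ aₗ[0]bₗ[0]cₗ[2] = (3)·(1)·(0) + (-2)·(3)·(1) = -6; checking all 12 entries, every one matches. The claim holds.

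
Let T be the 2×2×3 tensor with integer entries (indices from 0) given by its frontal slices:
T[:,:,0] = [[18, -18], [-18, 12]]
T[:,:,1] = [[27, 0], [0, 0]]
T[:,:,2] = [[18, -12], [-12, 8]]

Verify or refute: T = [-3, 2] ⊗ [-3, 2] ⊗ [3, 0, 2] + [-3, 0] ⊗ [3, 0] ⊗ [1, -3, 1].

Reconstruct entry (0,0,2) from the claimed factors: Σₗ aₗ[0]bₗ[0]cₗ[2] = (-3)·(-3)·(2) + (-3)·(3)·(1) = 9, but T[0,0,2] = 18. The claim is false.

No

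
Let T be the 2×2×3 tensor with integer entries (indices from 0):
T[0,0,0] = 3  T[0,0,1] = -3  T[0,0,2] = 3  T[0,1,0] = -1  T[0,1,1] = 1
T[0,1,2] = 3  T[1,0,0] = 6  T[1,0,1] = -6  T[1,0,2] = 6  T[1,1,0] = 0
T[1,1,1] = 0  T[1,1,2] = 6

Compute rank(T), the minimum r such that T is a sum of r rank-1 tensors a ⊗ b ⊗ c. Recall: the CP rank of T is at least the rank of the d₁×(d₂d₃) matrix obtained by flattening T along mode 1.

2

Lower bound: in the mode-2 unfolding of T (rows indexed by j, columns by (i,k)) the 2×2 minor on rows j ∈ {0, 1}, columns (i,k) ∈ {(0,0), (0,2)} is det [[3, 3], [-1, 3]] = 12 ≠ 0, so that unfolding has rank ≥ 2 and hence rank(T) ≥ 2 (CP rank is at least every unfolding rank, though it can be larger).
Upper bound: with S_k = T[:,:,k], the two rank-1 terms a₁b₁ᵀ, a₂b₂ᵀ are the rank-1 members of the pencil x·S₀ + y·S₂.
det(x·S₀ + y·S₂) is 6·x² + 6·xy = 6·(x + y)(x), vanishing at (x:y) = (1:-1) and (0:1).
M₁ = S₀ − S₂ = [[0, -4], [0, -6]] = (-2)·(2, 3)(0, 1)ᵀ and M₂ = S₂ = [[3, 3], [6, 6]] = 3·(1, 2)(1, 1)ᵀ, so take a₁ = (2, 3), b₁ = (0, 1), a₂ = (1, 2), b₂ = (1, 1).
Each slice is an integer combination of E₁ = a₁b₁ᵀ and E₂ = a₂b₂ᵀ: S₀ = −2·E₁ + 3·E₂, S₁ = 2·E₁ − 3·E₂, S₂ = 3·E₂; reading off coefficients, c₁ = (-2, 2, 0) and c₂ = (3, -3, 3).
Hence T = (2, 3) ⊗ (0, 1) ⊗ (-2, 2, 0) + (1, 2) ⊗ (1, 1) ⊗ (3, -3, 3), so rank(T) ≤ 2.
These bounds meet, so rank(T) = 2.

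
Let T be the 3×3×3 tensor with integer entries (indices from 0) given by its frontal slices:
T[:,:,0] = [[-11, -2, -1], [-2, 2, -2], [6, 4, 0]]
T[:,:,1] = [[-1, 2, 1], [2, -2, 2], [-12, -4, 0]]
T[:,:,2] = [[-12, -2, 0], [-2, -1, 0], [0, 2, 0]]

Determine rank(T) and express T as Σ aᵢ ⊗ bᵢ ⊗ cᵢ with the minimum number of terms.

Lower bound: the mode-2 unfolding of T (rows indexed by j, columns by (i,k) = (0,0), (0,1), (0,2), (1,0), (1,1), (1,2), (2,0), (2,1), (2,2)) is [[-11, -1, -12, -2, 2, -2, 6, -12, 0], [-2, 2, -2, 2, -2, -1, 4, -4, 2], [-1, 1, 0, -2, 2, 0, 0, 0, 0]].
There the 3×3 minor on rows j ∈ {0, 1, 2}, columns (i,k) ∈ {(0,0), (0,1), (0,2)} is det [[-11, -1, -12], [-2, 2, -2], [-1, 1, 0]] = -24 ≠ 0, so this unfolding has rank ≥ 3; CP rank is at least every unfolding rank, so rank(T) ≥ 3. (Unfolding ranks only ever bound the CP rank from below — rank(T) can be strictly larger than all of them — so the matching upper bound has to come from an explicit 3-term decomposition.)
Upper bound: T is a sum of 3 rank-1 terms, T = (1, 2, 0) ⊗ (1, 2, -1) ⊗ (1, -1, 0) + (2, 0, 1) ⊗ (1, 0, 0) ⊗ (-2, -4, -4) + (2, 1, -2) ⊗ (2, 1, 0) ⊗ (-2, 2, -1) (one valid choice — decompositions are not unique — normalised so each a, b is primitive with positive first nonzero entry; check it by expanding all entries), so rank(T) ≤ 3.
These bounds meet, so rank(T) = 3.

rank(T) = 3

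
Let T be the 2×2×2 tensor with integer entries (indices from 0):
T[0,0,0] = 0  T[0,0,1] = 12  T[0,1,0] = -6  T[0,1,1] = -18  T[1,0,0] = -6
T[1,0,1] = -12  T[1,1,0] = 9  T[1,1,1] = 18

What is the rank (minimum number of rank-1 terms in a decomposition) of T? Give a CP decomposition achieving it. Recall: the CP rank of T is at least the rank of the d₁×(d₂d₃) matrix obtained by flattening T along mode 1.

Lower bound: the mode-1 unfolding of T (rows indexed by i, columns by (j,k) = (0,0), (0,1), (1,0), (1,1)) is [[0, 12, -6, -18], [-6, -12, 9, 18]].
There the 2×2 minor on rows i ∈ {0, 1}, columns (j,k) ∈ {(0,0), (0,1)} is det [[0, 12], [-6, -12]] = 72 ≠ 0, so this unfolding has rank ≥ 2; CP rank is at least every unfolding rank, so rank(T) ≥ 2. (Unfolding ranks only ever bound the CP rank from below — rank(T) can be strictly larger than all of them — so the matching upper bound has to come from an explicit 2-term decomposition.)
Upper bound — finding two terms. Write S_k = T[:,:,k] for the frontal slices: S₀ = [[0, -6], [-6, 9]], S₁ = [[12, -18], [-12, 18]].
If T = a₁ (x) b₁ (x) c₁ + a₂ (x) b₂ (x) c₂ then each S_k = c₁[k]·a₁b₁ᵀ + c₂[k]·a₂b₂ᵀ. S₀ and S₁ are linearly independent, so a₁b₁ᵀ and a₂b₂ᵀ must span the same plane of matrices: they are the rank-1 matrices of the form x·S₀ + y·S₁.
det(x·S₀ + y·S₁) is −36·x² − 72·xy = (-36)·(x + 2·y)(x), vanishing at (x:y) = (2:-1) and (0:1).
M₁ = 2·S₀ − S₁ = [[-12, 6], [0, 0]] = (-6)·(1, 0)(2, -1)ᵀ and M₂ = S₁ = [[12, -18], [-12, 18]] = 6·(1, -1)(2, -3)ᵀ, so take a₁ = (1, 0), b₁ = (2, -1), a₂ = (1, -1), b₂ = (2, -3).
Each slice is an integer combination of E₁ = a₁b₁ᵀ and E₂ = a₂b₂ᵀ: S₀ = −3·E₁ + 3·E₂, S₁ = 6·E₂; reading off coefficients, c₁ = (-3, 0) and c₂ = (3, 6).
Hence T = (1, 0) (x) (2, -1) (x) (-3, 0) + (1, -1) (x) (2, -3) (x) (3, 6), so rank(T) ≤ 2.
These bounds meet, so rank(T) = 2.

rank(T) = 2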